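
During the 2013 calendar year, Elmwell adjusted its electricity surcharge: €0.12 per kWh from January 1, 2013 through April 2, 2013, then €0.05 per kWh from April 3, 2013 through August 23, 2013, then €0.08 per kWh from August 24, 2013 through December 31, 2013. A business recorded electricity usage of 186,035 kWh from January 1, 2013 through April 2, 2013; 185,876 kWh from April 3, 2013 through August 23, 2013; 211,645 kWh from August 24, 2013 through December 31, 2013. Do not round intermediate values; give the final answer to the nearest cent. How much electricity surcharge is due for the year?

€48549.60

January 1 – April 2, 2013: 186,035 kWh at €0.12/kWh → €22324.20
April 3 – August 23, 2013: 185,876 kWh at €0.05/kWh → €9293.80
August 24 – December 31, 2013: 211,645 kWh at €0.08/kWh → €16931.60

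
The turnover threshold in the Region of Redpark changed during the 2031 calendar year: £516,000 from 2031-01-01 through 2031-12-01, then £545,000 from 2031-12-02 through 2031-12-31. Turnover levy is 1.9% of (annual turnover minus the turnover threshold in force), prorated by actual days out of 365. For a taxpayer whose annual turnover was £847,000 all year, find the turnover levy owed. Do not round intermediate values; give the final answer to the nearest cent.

£6,243.71

2031-01-01 to 2031-12-01: 335 days, exemption £516,000 → (£847,000 − £516,000) × 1.9% × 335/365 = £5,772.0959
2031-12-02 to 2031-12-31: 30 days, exemption £545,000 → (£847,000 − £545,000) × 1.9% × 30/365 = £471.6164
Total = £6,243.7123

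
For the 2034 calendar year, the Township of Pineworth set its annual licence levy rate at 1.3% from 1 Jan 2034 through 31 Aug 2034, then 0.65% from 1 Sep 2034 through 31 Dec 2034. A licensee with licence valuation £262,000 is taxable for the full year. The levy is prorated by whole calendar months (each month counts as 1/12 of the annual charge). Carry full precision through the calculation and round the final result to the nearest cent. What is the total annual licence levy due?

£2,838.33

1 Jan – 31 Aug 2034: 8 months at 1.3% → £262,000 × 1.3% × 8/12 = £2,270.6667
1 Sep – 31 Dec 2034: 4 months at 0.65% → £262,000 × 0.65% × 4/12 = £567.6667
Total = £2,838.3333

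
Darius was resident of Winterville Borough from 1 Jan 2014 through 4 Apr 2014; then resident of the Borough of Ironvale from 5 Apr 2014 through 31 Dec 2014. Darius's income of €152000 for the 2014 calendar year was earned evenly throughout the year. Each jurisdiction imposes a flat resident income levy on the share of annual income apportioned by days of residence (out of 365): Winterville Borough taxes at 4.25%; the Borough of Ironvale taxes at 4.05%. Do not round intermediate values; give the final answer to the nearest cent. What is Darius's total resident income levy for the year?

Winterville Borough, 1 Jan – 4 Apr 2014: 94 days → €152000 × 4.25% × 94/365 = €1663.6712
The Borough of Ironvale, 5 Apr – 31 Dec 2014: 271 days → €152000 × 4.05% × 271/365 = €4570.6192
Total = €6234.2904

€6234.29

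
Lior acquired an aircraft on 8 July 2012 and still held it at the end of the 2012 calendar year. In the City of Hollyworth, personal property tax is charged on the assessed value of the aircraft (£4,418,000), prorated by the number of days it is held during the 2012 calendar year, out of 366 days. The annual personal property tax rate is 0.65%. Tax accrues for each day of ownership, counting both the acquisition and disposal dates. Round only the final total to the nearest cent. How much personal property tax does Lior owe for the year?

Days held (8 July – 31 December 2012): 177 out of 366
Tax = £4,418,000 × 0.65% × 177/366 = £13,887.7295

£13,887.73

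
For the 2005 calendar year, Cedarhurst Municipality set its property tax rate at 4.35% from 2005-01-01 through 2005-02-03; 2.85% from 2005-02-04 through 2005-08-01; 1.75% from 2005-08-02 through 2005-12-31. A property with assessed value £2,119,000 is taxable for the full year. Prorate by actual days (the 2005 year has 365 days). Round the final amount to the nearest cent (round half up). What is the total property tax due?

£53,645.53

2005-01-01 to 2005-02-03: 34 days at 4.35% → £2,119,000 × 4.35% × 34/365 = £8,586.3041
2005-02-04 to 2005-08-01: 179 days at 2.85% → £2,119,000 × 2.85% × 179/365 = £29,616.6534
2005-08-02 to 2005-12-31: 152 days at 1.75% → £2,119,000 × 1.75% × 152/365 = £15,442.5753
Total = £53,645.5329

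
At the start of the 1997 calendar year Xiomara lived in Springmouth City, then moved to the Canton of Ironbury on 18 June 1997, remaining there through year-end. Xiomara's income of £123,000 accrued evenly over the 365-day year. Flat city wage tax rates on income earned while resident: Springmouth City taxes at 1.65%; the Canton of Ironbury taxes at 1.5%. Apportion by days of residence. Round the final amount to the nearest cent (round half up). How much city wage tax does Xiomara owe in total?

£1,929.92

Springmouth City, 1 January – 17 June 1997: 168 days → £123,000 × 1.65% × 168/365 = £934.1260
The Canton of Ironbury, 18 June – 31 December 1997: 197 days → £123,000 × 1.5% × 197/365 = £995.7945
Total = £1,929.9205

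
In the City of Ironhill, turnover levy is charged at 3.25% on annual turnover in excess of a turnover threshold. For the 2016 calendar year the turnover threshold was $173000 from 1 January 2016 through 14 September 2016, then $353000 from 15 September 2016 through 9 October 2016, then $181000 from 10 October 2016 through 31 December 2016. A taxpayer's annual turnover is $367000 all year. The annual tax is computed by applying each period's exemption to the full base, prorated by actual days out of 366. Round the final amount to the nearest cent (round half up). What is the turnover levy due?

1 January – 14 September 2016: 258 days, exemption $173000 → ($367000 − $173000) × 3.25% × 258/366 = $4444.5082
15 September – 9 October 2016: 25 days, exemption $353000 → ($367000 − $353000) × 3.25% × 25/366 = $31.0792
10 October – 31 December 2016: 83 days, exemption $181000 → ($367000 − $181000) × 3.25% × 83/366 = $1370.8607
Total = $5846.4481

$5846.45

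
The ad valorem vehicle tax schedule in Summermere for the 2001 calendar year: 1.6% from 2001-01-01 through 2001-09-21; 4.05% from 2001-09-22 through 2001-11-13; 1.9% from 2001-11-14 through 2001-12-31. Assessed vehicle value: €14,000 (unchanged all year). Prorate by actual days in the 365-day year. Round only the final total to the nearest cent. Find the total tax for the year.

€279.33

2001-01-01 to 2001-09-21: 264 days at 1.6% → €14,000 × 1.6% × 264/365 = €162.0164
2001-09-22 to 2001-11-13: 53 days at 4.05% → €14,000 × 4.05% × 53/365 = €82.3315
2001-11-14 to 2001-12-31: 48 days at 1.9% → €14,000 × 1.9% × 48/365 = €34.9808
Total = €279.3288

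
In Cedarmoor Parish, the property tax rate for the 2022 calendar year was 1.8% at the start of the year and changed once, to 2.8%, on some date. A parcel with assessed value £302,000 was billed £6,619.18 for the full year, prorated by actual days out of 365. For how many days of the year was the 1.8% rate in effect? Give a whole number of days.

222 days

Let d = days at the first rate; then 365 − d days at the second rate.
£302,000 × [1.8%·d + 2.8%·(365−d)] / 365 = £6,619.18
Solving gives d = 222, so the new rate took effect on 11 Aug 2022.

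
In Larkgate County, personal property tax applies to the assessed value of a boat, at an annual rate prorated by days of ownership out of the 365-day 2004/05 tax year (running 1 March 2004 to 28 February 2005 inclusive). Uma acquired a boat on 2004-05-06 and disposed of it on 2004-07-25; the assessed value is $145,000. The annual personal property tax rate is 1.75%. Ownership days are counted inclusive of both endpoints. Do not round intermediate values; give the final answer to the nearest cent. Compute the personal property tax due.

Days held (2004-05-06 to 2004-07-25): 81 out of 365
Tax = $145,000 × 1.75% × 81/365 = $563.1164

$563.12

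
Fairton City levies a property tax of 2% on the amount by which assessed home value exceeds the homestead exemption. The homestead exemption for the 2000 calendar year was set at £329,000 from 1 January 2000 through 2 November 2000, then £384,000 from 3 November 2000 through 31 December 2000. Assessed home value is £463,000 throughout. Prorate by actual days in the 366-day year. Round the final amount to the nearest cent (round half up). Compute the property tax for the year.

£2,502.68

1 January – 2 November 2000: 307 days, exemption £329,000 → (£463,000 − £329,000) × 2% × 307/366 = £2,247.9781
3 November – 31 December 2000: 59 days, exemption £384,000 → (£463,000 − £384,000) × 2% × 59/366 = £254.6995
Total = £2,502.6776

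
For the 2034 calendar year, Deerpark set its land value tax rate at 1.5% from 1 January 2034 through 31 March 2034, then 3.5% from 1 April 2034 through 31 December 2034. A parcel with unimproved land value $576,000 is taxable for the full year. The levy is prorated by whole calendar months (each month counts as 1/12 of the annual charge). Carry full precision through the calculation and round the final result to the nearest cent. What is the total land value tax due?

1 January – 31 March 2034: 3 months at 1.5% → $576,000 × 1.5% × 3/12 = $2,160.0000
1 April – 31 December 2034: 9 months at 3.5% → $576,000 × 3.5% × 9/12 = $15,120.0000
Total = $17,280.0000

$17,280.00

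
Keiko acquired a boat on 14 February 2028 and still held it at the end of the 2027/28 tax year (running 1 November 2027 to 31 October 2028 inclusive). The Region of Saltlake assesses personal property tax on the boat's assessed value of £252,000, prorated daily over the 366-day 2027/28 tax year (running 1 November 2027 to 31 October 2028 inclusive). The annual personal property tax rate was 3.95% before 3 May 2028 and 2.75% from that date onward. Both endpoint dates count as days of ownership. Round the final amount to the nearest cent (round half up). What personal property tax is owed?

14 February – 2 May 2028: 79 days at 3.95% → £252,000 × 3.95% × 79/366 = £2,148.5410
3 May – 31 October 2028: 182 days at 2.75% → £252,000 × 2.75% × 182/366 = £3,446.0656
Total = £5,594.6066

£5,594.61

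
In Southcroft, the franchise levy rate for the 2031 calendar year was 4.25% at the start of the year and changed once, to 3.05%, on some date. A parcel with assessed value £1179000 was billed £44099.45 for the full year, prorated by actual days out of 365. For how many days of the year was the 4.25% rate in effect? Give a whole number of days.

210 days

Let d = days at the first rate; then 365 − d days at the second rate.
£1179000 × [4.25%·d + 3.05%·(365−d)] / 365 = £44099.45
Solving gives d = 210, so the new rate took effect on 30 Jul 2031.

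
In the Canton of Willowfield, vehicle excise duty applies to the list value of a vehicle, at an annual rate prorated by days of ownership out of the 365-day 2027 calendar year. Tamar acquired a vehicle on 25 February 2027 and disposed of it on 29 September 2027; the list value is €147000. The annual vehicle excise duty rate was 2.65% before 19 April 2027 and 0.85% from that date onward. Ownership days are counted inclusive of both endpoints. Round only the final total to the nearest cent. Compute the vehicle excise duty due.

25 February – 18 April 2027: 53 days at 2.65% → €147000 × 2.65% × 53/365 = €565.6479
19 April – 29 September 2027: 164 days at 0.85% → €147000 × 0.85% × 164/365 = €561.4192
Total = €1127.0671

€1127.07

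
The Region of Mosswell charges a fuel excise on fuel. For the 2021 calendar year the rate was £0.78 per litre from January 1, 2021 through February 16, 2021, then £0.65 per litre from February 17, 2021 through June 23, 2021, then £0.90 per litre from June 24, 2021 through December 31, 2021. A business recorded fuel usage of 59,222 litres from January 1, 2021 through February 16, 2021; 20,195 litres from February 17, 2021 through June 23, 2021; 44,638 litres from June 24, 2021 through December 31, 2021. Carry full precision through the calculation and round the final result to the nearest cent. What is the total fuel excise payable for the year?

January 1 – February 16, 2021: 59,222 litres at £0.78/litre → £46193.16
February 17 – June 23, 2021: 20,195 litres at £0.65/litre → £13126.75
June 24 – December 31, 2021: 44,638 litres at £0.90/litre → £40174.20

£99494.11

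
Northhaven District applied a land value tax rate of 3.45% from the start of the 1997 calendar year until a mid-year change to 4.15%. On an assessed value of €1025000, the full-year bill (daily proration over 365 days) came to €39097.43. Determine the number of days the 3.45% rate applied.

175 days

Let d = days at the first rate; then 365 − d days at the second rate.
€1025000 × [3.45%·d + 4.15%·(365−d)] / 365 = €39097.43
Solving gives d = 175, so the new rate took effect on 25 June 1997.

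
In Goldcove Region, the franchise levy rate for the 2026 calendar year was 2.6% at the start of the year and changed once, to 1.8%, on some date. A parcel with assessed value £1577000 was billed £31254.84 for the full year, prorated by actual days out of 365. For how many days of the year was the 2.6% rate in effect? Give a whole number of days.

Let d = days at the first rate; then 365 − d days at the second rate.
£1577000 × [2.6%·d + 1.8%·(365−d)] / 365 = £31254.84
Solving gives d = 83, so the new rate took effect on 25 Mar 2026.

83 days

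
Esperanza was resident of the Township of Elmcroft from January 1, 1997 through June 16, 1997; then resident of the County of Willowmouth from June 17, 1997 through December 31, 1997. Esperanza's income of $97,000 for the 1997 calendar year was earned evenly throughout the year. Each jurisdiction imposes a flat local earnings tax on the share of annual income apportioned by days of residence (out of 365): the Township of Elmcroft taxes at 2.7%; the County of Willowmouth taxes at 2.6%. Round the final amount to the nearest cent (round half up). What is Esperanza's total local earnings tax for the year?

The Township of Elmcroft, January 1 – June 16, 1997: 167 days → $97,000 × 2.7% × 167/365 = $1,198.2822
The County of Willowmouth, June 17 – December 31, 1997: 198 days → $97,000 × 2.6% × 198/365 = $1,368.0986
Total = $2,566.3808

$2,566.38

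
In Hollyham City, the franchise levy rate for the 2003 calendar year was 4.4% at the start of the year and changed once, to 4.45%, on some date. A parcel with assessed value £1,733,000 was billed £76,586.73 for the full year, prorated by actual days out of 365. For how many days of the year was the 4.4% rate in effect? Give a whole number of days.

Let d = days at the first rate; then 365 − d days at the second rate.
£1,733,000 × [4.4%·d + 4.45%·(365−d)] / 365 = £76,586.73
Solving gives d = 224, so the new rate took effect on 13 Aug 2003.

224 days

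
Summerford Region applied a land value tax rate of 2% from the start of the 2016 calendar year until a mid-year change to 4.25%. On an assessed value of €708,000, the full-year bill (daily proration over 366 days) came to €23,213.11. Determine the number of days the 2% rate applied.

Let d = days at the first rate; then 366 − d days at the second rate.
€708,000 × [2%·d + 4.25%·(366−d)] / 366 = €23,213.11
Solving gives d = 158, so the new rate took effect on 7 June 2016.

158 days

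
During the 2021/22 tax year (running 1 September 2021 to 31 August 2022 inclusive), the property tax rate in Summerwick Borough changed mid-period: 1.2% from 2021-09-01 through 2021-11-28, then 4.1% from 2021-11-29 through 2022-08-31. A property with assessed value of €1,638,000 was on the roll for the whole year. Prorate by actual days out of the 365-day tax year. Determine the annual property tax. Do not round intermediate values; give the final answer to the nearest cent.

€55,575.32

2021-09-01 to 2021-11-28: 89 days at 1.2% → €1,638,000 × 1.2% × 89/365 = €4,792.8329
2021-11-29 to 2022-08-31: 276 days at 4.1% → €1,638,000 × 4.1% × 276/365 = €50,782.4877
Total = €55,575.3205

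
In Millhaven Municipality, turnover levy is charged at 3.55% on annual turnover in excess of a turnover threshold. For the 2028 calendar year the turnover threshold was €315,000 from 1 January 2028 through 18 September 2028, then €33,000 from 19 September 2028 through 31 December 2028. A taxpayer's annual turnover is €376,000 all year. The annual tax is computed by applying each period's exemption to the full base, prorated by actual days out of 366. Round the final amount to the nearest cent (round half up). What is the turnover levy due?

€5,010.16

1 January – 18 September 2028: 262 days, exemption €315,000 → (€376,000 − €315,000) × 3.55% × 262/366 = €1,550.1667
19 September – 31 December 2028: 104 days, exemption €33,000 → (€376,000 − €33,000) × 3.55% × 104/366 = €3,459.9891
Total = €5,010.1557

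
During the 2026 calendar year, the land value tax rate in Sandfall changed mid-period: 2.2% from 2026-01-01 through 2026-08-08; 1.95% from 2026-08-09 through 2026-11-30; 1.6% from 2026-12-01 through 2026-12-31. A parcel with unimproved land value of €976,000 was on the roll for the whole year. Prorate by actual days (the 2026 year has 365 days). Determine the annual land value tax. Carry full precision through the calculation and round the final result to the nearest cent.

2026-01-01 to 2026-08-08: 220 days at 2.2% → €976,000 × 2.2% × 220/365 = €12,942.0274
2026-08-09 to 2026-11-30: 114 days at 1.95% → €976,000 × 1.95% × 114/365 = €5,944.2411
2026-12-01 to 2026-12-31: 31 days at 1.6% → €976,000 × 1.6% × 31/365 = €1,326.2904
Total = €20,212.5589

€20,212.56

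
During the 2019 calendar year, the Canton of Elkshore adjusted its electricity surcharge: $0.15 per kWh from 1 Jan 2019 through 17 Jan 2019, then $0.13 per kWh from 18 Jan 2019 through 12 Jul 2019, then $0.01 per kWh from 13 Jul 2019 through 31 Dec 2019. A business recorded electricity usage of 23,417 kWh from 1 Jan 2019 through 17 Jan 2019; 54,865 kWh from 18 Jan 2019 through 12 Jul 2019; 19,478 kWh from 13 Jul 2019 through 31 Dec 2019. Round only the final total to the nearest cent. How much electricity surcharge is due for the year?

$10,839.78

1 Jan – 17 Jan 2019: 23,417 kWh at $0.15/kWh → $3,512.55
18 Jan – 12 Jul 2019: 54,865 kWh at $0.13/kWh → $7,132.45
13 Jul – 31 Dec 2019: 19,478 kWh at $0.01/kWh → $194.78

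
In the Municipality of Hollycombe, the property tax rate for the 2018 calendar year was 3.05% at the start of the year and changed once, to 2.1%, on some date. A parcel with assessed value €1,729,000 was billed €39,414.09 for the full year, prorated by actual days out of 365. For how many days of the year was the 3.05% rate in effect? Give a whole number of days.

Let d = days at the first rate; then 365 − d days at the second rate.
€1,729,000 × [3.05%·d + 2.1%·(365−d)] / 365 = €39,414.09
Solving gives d = 69, so the new rate took effect on March 11, 2018.

69 days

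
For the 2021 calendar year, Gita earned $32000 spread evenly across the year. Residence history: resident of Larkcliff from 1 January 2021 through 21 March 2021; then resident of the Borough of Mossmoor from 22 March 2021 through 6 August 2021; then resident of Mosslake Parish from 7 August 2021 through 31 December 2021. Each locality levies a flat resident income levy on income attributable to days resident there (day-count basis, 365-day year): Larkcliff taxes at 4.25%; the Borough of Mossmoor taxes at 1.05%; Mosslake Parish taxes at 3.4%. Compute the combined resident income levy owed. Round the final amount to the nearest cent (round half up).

Larkcliff, 1 January – 21 March 2021: 80 days → $32000 × 4.25% × 80/365 = $298.0822
The Borough of Mossmoor, 22 March – 6 August 2021: 138 days → $32000 × 1.05% × 138/365 = $127.0356
Mosslake Parish, 7 August – 31 December 2021: 147 days → $32000 × 3.4% × 147/365 = $438.1808
Total = $863.2986

$863.30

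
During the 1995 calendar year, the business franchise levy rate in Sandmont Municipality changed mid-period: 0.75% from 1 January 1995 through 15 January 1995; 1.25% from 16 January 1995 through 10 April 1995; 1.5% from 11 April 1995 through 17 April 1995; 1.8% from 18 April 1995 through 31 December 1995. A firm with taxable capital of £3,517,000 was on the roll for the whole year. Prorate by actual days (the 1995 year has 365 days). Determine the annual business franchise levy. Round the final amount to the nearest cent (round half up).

1 January – 15 January 1995: 15 days at 0.75% → £3,517,000 × 0.75% × 15/365 = £1,084.0068
16 January – 10 April 1995: 85 days at 1.25% → £3,517,000 × 1.25% × 85/365 = £10,237.8425
11 April – 17 April 1995: 7 days at 1.5% → £3,517,000 × 1.5% × 7/365 = £1,011.7397
18 April – 31 December 1995: 258 days at 1.8% → £3,517,000 × 1.8% × 258/365 = £44,747.8027
Total = £57,081.3918

£57,081.39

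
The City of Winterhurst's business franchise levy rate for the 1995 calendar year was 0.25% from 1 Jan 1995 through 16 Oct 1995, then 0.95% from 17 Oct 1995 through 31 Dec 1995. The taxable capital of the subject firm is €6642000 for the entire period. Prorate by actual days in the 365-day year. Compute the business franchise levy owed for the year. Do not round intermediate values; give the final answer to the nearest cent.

€26285.94

1 Jan – 16 Oct 1995: 289 days at 0.25% → €6642000 × 0.25% × 289/365 = €13147.5205
17 Oct – 31 Dec 1995: 76 days at 0.95% → €6642000 × 0.95% × 76/365 = €13138.4219
Total = €26285.9425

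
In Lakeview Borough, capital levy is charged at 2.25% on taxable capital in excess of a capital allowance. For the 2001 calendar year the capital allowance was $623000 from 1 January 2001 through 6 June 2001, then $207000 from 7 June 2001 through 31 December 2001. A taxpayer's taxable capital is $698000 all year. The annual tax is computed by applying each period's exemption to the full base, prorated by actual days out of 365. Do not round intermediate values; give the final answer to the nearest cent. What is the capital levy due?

1 January – 6 June 2001: 157 days, exemption $623000 → ($698000 − $623000) × 2.25% × 157/365 = $725.8562
7 June – 31 December 2001: 208 days, exemption $207000 → ($698000 − $207000) × 2.25% × 208/365 = $6295.5616
Total = $7021.4178

$7021.42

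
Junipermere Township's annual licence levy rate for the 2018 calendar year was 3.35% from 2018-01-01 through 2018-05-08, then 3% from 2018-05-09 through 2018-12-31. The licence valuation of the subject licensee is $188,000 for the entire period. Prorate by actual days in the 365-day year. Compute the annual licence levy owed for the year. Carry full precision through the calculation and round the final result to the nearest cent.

$5,870.75

2018-01-01 to 2018-05-08: 128 days at 3.35% → $188,000 × 3.35% × 128/365 = $2,208.6137
2018-05-09 to 2018-12-31: 237 days at 3% → $188,000 × 3% × 237/365 = $3,662.1370
Total = $5,870.7507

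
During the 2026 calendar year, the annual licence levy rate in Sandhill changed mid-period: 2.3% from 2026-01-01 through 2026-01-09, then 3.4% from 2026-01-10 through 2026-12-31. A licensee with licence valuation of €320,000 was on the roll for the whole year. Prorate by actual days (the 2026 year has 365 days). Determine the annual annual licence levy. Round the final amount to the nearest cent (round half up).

2026-01-01 to 2026-01-09: 9 days at 2.3% → €320,000 × 2.3% × 9/365 = €181.4795
2026-01-10 to 2026-12-31: 356 days at 3.4% → €320,000 × 3.4% × 356/365 = €10,611.7260
Total = €10,793.2055

€10,793.21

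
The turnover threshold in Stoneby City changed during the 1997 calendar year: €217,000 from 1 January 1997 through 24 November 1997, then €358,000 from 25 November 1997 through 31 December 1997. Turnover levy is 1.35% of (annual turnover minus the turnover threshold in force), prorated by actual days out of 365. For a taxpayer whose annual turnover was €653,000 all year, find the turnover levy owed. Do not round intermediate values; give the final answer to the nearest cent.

€5,693.04

1 January – 24 November 1997: 328 days, exemption €217,000 → (€653,000 − €217,000) × 1.35% × 328/365 = €5,289.3370
25 November – 31 December 1997: 37 days, exemption €358,000 → (€653,000 − €358,000) × 1.35% × 37/365 = €403.7055
Total = €5,693.0425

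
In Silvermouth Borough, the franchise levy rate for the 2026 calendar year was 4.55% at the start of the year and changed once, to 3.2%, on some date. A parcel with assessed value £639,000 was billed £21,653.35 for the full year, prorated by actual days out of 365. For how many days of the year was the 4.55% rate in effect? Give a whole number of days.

51 days

Let d = days at the first rate; then 365 − d days at the second rate.
£639,000 × [4.55%·d + 3.2%·(365−d)] / 365 = £21,653.35
Solving gives d = 51, so the new rate took effect on February 21, 2026.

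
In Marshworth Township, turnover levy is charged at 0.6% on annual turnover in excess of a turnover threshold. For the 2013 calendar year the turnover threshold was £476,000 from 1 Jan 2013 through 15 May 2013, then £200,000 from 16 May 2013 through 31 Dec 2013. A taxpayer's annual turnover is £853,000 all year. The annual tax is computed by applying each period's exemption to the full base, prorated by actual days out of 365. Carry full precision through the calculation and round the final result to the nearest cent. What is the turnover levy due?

£3,305.51

1 Jan – 15 May 2013: 135 days, exemption £476,000 → (£853,000 − £476,000) × 0.6% × 135/365 = £836.6301
16 May – 31 Dec 2013: 230 days, exemption £200,000 → (£853,000 − £200,000) × 0.6% × 230/365 = £2,468.8767
Total = £3,305.5068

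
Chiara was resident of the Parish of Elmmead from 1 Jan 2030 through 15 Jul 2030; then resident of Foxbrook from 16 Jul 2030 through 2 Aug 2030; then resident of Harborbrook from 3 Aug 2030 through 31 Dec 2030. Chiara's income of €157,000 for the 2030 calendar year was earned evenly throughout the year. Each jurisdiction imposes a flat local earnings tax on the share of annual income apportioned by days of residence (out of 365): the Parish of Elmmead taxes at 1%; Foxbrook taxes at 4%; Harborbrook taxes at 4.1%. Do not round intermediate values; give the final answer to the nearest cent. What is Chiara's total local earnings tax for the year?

The Parish of Elmmead, 1 Jan – 15 Jul 2030: 196 days → €157,000 × 1% × 196/365 = €843.0685
Foxbrook, 16 Jul – 2 Aug 2030: 18 days → €157,000 × 4% × 18/365 = €309.6986
Harborbrook, 3 Aug – 31 Dec 2030: 151 days → €157,000 × 4.1% × 151/365 = €2,662.9781
Total = €3,815.7452

€3,815.75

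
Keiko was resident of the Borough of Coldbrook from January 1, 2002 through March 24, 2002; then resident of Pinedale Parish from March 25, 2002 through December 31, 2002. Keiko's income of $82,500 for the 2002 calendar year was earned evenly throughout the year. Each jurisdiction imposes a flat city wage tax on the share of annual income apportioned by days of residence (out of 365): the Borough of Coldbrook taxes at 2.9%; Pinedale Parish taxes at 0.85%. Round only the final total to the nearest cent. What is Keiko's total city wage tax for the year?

$1,085.84

The Borough of Coldbrook, January 1 – March 24, 2002: 83 days → $82,500 × 2.9% × 83/365 = $544.0479
Pinedale Parish, March 25 – December 31, 2002: 282 days → $82,500 × 0.85% × 282/365 = $541.7877
Total = $1,085.8356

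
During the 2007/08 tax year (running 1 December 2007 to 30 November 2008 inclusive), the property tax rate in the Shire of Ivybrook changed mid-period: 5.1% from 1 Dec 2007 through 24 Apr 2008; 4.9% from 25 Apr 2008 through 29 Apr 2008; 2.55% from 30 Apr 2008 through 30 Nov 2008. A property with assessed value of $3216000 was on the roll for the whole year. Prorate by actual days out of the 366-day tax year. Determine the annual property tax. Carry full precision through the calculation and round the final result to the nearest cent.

$115754.03

1 Dec 2007 – 24 Apr 2008: 146 days at 5.1% → $3216000 × 5.1% × 146/366 = $65427.1475
25 Apr – 29 Apr 2008: 5 days at 4.9% → $3216000 × 4.9% × 5/366 = $2152.7869
30 Apr – 30 Nov 2008: 215 days at 2.55% → $3216000 × 2.55% × 215/366 = $48174.0984
Total = $115754.0328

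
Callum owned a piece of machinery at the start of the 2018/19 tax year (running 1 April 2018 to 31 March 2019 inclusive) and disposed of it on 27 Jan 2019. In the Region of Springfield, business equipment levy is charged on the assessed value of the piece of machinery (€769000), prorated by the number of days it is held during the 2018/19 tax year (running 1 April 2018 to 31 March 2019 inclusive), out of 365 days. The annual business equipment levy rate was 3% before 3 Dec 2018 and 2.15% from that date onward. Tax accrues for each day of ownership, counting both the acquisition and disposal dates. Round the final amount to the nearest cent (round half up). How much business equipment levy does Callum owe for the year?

1 Apr – 2 Dec 2018: 246 days at 3% → €769000 × 3% × 246/365 = €15548.5479
3 Dec 2018 – 27 Jan 2019: 56 days at 2.15% → €769000 × 2.15% × 56/365 = €2536.6466
Total = €18085.1945

€18085.19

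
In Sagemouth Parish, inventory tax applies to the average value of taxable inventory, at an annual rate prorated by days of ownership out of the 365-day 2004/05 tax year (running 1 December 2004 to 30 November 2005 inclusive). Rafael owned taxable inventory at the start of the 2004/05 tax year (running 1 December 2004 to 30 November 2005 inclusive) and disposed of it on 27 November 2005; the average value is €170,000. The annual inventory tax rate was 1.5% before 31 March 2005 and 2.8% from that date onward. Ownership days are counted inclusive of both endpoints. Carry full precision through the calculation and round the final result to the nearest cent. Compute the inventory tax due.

€3,994.30

1 December 2004 – 30 March 2005: 120 days at 1.5% → €170,000 × 1.5% × 120/365 = €838.3562
31 March – 27 November 2005: 242 days at 2.8% → €170,000 × 2.8% × 242/365 = €3,155.9452
Total = €3,994.3014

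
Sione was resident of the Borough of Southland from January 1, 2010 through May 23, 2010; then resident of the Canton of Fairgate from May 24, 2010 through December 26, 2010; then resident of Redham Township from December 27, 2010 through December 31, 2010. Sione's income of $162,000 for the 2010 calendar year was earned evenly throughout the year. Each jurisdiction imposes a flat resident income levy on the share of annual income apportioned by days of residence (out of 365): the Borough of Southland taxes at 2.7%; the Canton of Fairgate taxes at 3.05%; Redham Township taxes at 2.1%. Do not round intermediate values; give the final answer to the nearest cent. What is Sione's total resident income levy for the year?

$4,697.78

The Borough of Southland, January 1 – May 23, 2010: 143 days → $162,000 × 2.7% × 143/365 = $1,713.6493
The Canton of Fairgate, May 24 – December 26, 2010: 217 days → $162,000 × 3.05% × 217/365 = $2,937.5260
Redham Township, December 27 – December 31, 2010: 5 days → $162,000 × 2.1% × 5/365 = $46.6027
Total = $4,697.7781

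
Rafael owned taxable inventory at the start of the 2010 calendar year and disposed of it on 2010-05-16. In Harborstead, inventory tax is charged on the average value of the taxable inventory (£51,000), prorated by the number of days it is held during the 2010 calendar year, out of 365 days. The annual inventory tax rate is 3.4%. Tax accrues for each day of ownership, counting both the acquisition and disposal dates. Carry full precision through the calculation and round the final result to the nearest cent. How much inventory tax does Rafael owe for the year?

£646.09

Days held (2010-01-01 to 2010-05-16): 136 out of 365
Tax = £51,000 × 3.4% × 136/365 = £646.0932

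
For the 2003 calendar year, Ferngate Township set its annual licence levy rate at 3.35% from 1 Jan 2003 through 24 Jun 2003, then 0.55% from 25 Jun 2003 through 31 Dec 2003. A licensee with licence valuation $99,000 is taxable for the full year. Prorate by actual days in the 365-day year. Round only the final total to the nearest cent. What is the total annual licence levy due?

1 Jan – 24 Jun 2003: 175 days at 3.35% → $99,000 × 3.35% × 175/365 = $1,590.1027
25 Jun – 31 Dec 2003: 190 days at 0.55% → $99,000 × 0.55% × 190/365 = $283.4384
Total = $1,873.5411

$1,873.54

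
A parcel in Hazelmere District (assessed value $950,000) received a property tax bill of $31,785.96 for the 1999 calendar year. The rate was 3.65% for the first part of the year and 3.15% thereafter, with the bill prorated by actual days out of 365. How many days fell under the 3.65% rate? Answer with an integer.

143 days

Let d = days at the first rate; then 365 − d days at the second rate.
$950,000 × [3.65%·d + 3.15%·(365−d)] / 365 = $31,785.96
Solving gives d = 143, so the new rate took effect on 24 May 1999.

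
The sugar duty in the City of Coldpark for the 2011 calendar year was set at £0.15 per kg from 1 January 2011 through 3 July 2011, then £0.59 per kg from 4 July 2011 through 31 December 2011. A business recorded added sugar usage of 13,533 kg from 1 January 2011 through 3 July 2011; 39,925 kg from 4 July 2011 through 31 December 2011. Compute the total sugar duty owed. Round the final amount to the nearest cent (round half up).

1 January – 3 July 2011: 13,533 kg at £0.15/kg → £2,029.95
4 July – 31 December 2011: 39,925 kg at £0.59/kg → £23,555.75

£25,585.70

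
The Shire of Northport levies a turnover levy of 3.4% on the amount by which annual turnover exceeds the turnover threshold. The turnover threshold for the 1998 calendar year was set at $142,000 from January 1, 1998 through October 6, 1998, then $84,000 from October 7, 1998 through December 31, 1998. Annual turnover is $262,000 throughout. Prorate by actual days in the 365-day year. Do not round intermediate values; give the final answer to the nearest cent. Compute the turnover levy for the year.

$4,544.64

January 1 – October 6, 1998: 279 days, exemption $142,000 → ($262,000 − $142,000) × 3.4% × 279/365 = $3,118.6849
October 7 – December 31, 1998: 86 days, exemption $84,000 → ($262,000 − $84,000) × 3.4% × 86/365 = $1,425.9507
Total = $4,544.6356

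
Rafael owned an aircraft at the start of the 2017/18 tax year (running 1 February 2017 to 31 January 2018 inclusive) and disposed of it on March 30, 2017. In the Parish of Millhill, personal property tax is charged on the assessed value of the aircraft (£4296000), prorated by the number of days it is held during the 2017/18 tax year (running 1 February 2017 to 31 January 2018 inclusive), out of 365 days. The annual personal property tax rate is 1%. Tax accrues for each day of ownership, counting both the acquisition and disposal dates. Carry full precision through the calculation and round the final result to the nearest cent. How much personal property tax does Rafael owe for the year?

Days held (February 1 – March 30, 2017): 58 out of 365
Tax = £4296000 × 1% × 58/365 = £6826.5205

£6826.52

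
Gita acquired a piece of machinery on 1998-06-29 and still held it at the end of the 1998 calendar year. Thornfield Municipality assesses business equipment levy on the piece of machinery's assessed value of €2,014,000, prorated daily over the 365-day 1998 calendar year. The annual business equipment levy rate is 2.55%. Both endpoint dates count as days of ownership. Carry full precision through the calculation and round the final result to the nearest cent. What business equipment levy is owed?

Days held (1998-06-29 to 1998-12-31): 186 out of 365
Tax = €2,014,000 × 2.55% × 186/365 = €26,170.9644

€26,170.96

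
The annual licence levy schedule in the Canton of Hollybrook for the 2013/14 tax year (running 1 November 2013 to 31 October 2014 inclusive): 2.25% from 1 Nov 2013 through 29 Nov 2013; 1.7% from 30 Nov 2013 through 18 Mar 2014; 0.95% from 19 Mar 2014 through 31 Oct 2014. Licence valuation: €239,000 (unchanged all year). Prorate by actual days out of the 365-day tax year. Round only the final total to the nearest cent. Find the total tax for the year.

€3,052.65

1 Nov – 29 Nov 2013: 29 days at 2.25% → €239,000 × 2.25% × 29/365 = €427.2534
30 Nov 2013 – 18 Mar 2014: 109 days at 1.7% → €239,000 × 1.7% × 109/365 = €1,213.3342
19 Mar – 31 Oct 2014: 227 days at 0.95% → €239,000 × 0.95% × 227/365 = €1,412.0644
Total = €3,052.6521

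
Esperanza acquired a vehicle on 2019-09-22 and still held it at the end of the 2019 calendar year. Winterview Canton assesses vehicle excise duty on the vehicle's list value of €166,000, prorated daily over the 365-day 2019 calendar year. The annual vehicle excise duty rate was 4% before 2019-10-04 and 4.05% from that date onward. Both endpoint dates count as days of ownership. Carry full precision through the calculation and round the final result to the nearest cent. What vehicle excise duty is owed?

€1,857.61

2019-09-22 to 2019-10-03: 12 days at 4% → €166,000 × 4% × 12/365 = €218.3014
2019-10-04 to 2019-12-31: 89 days at 4.05% → €166,000 × 4.05% × 89/365 = €1,639.3068
Total = €1,857.6082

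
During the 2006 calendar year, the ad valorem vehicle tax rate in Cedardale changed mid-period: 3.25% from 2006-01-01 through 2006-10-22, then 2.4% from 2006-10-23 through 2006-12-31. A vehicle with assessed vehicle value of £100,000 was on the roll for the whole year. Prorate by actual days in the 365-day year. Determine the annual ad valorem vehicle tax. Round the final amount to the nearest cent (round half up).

£3,086.99

2006-01-01 to 2006-10-22: 295 days at 3.25% → £100,000 × 3.25% × 295/365 = £2,626.7123
2006-10-23 to 2006-12-31: 70 days at 2.4% → £100,000 × 2.4% × 70/365 = £460.2740
Total = £3,086.9863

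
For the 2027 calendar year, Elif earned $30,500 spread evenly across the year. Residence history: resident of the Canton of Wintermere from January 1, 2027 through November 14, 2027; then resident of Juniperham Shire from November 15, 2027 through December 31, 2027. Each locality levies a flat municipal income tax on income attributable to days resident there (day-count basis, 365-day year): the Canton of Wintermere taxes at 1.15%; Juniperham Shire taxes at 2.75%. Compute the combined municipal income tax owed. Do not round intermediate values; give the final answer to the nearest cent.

The Canton of Wintermere, January 1 – November 14, 2027: 318 days → $30,500 × 1.15% × 318/365 = $305.5849
Juniperham Shire, November 15 – December 31, 2027: 47 days → $30,500 × 2.75% × 47/365 = $108.0034
Total = $413.5884

$413.59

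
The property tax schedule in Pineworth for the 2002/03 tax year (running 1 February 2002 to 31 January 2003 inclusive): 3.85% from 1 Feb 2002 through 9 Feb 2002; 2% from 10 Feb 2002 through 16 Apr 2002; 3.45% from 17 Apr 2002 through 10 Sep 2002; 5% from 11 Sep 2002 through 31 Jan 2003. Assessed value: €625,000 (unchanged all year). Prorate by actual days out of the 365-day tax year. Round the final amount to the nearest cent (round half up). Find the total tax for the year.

1 Feb – 9 Feb 2002: 9 days at 3.85% → €625,000 × 3.85% × 9/365 = €593.3219
10 Feb – 16 Apr 2002: 66 days at 2% → €625,000 × 2% × 66/365 = €2,260.2740
17 Apr – 10 Sep 2002: 147 days at 3.45% → €625,000 × 3.45% × 147/365 = €8,684.0753
11 Sep 2002 – 31 Jan 2003: 143 days at 5% → €625,000 × 5% × 143/365 = €12,243.1507
Total = €23,780.8219

€23,780.82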